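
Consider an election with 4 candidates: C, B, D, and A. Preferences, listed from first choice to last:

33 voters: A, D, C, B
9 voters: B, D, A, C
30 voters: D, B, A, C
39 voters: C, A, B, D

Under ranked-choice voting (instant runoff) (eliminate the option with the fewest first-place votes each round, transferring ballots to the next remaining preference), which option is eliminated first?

B

Round 1: C 39, B 9, D 30, A 33. Eliminate B.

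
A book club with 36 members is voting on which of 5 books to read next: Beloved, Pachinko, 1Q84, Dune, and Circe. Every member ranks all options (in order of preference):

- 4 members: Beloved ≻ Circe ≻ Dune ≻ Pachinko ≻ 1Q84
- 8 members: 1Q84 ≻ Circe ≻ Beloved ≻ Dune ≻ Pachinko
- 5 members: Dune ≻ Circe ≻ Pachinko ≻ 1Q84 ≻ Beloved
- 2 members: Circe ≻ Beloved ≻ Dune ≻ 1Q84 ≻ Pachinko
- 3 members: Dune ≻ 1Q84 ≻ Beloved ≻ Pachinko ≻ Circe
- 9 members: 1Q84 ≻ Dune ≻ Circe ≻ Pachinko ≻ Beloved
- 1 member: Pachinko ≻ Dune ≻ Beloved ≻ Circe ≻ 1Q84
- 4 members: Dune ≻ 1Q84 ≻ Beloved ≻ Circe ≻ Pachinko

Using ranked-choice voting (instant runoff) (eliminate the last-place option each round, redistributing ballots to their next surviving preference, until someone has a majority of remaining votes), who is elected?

Round 1: Beloved 4, Pachinko 1, 1Q84 17, Dune 12, Circe 2. Eliminate Pachinko.
Round 2: Beloved 4, 1Q84 17, Dune 13, Circe 2. Eliminate Circe.
Round 3: Beloved 6, 1Q84 17, Dune 13. Eliminate Beloved.
Round 4: 1Q84 17, Dune 19. Dune has a majority.

Dune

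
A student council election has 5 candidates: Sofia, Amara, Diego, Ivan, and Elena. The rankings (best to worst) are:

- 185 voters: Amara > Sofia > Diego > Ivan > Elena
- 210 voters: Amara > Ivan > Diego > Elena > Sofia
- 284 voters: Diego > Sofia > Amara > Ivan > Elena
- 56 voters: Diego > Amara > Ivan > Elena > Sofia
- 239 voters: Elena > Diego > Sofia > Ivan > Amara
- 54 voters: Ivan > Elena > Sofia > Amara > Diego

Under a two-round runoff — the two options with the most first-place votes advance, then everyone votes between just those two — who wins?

Round 1 first-place votes: Sofia 0, Amara 395, Diego 340, Ivan 54, Elena 239.
Amara and Diego advance.
Runoff: Amara is preferred to Diego by 449 voters; Diego by 579.
Diego wins the runoff.

Diego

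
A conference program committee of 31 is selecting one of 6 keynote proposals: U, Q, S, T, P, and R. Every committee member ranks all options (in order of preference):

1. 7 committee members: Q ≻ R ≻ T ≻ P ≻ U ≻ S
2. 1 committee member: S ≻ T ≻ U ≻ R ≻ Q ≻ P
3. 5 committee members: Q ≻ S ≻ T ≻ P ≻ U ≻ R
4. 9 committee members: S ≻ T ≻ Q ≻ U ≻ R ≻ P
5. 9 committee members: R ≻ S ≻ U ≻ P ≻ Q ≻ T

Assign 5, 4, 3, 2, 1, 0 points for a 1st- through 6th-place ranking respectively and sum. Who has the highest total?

S

U: 7·1 + 1·3 + 5·1 + 9·2 + 9·3 = 60
Q: 7·5 + 1·1 + 5·5 + 9·3 + 9·1 = 97
S: 7·0 + 1·5 + 5·4 + 9·5 + 9·4 = 106
T: 7·3 + 1·4 + 5·3 + 9·4 + 9·0 = 76
P: 7·2 + 1·0 + 5·2 + 9·0 + 9·2 = 42
R: 7·4 + 1·2 + 5·0 + 9·1 + 9·5 = 84
S has the highest Borda score (106).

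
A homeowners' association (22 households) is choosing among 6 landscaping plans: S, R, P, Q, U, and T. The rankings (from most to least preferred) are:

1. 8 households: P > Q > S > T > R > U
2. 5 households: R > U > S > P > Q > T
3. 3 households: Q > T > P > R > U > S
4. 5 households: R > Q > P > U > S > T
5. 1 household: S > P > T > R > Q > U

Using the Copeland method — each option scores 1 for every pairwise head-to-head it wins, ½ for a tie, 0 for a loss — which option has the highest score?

S: beats T; loses to R, P, Q, and U → score 1.
R: beats S and U; ties Q; loses to P and T → score 2.5.
P: beats S, R, Q, U, and T → score 5.
Q: beats S, U, and T; ties R; loses to P → score 3.5.
U: beats S; loses to R, P, Q, and T → score 1.
T: beats R and U; loses to S, P, and Q → score 2.
P has the best pairwise record.

P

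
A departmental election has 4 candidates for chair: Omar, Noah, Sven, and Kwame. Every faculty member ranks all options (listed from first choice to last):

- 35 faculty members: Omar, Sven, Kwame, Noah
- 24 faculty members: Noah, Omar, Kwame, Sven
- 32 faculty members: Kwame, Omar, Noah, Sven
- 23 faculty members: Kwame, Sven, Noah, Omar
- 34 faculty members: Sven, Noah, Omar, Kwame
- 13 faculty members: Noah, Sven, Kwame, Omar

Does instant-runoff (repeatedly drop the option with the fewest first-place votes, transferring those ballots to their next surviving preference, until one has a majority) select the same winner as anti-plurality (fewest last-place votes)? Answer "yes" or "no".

Instant-runoff — R1 Omar 35, Noah 37, Sven 34, Kwame 55 (Sven out); R2 Omar 35, Noah 71, Kwame 55 (Omar out); R3 Noah 71, Kwame 90 (Kwame winner). Winner: Kwame.
Anti-plurality — last-place votes: Omar 36, Noah 35, Sven 56, Kwame 34. Winner: Kwame.
The two methods agree.

yes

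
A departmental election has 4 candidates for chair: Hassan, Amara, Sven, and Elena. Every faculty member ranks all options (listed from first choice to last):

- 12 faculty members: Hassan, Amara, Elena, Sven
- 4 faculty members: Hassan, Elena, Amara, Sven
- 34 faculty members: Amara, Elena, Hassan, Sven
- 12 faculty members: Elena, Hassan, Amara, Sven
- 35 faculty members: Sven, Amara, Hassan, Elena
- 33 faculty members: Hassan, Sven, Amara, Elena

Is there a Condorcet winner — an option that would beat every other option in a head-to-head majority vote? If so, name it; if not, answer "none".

none

Checking pairwise contests:
Amara beats Hassan 69–61.
Sven beats Amara 68–62.
Hassan beats Sven 95–35.
Hassan beats Elena 84–46.
Every option loses at least one head-to-head, so there is no Condorcet winner.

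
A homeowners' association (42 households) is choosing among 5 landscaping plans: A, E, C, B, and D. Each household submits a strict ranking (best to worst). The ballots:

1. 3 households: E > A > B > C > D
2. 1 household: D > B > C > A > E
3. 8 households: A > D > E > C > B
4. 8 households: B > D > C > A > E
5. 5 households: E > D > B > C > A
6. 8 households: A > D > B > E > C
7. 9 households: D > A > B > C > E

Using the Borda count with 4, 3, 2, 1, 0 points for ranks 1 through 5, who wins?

D

A: 3·3 + 1·1 + 8·4 + 8·1 + 5·0 + 8·4 + 9·3 = 109
E: 3·4 + 1·0 + 8·2 + 8·0 + 5·4 + 8·1 + 9·0 = 56
C: 3·1 + 1·2 + 8·1 + 8·2 + 5·1 + 8·0 + 9·1 = 43
B: 3·2 + 1·3 + 8·0 + 8·4 + 5·2 + 8·2 + 9·2 = 85
D: 3·0 + 1·4 + 8·3 + 8·3 + 5·3 + 8·3 + 9·4 = 127
D has the highest Borda score (127).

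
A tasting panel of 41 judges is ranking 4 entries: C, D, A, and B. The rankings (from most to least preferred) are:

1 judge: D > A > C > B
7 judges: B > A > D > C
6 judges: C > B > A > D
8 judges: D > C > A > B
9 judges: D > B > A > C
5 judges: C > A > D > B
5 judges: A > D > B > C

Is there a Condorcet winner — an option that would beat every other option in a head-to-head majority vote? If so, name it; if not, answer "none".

none

Checking pairwise contests:
D beats C 30–11.
A beats D 23–18.
B beats A 22–19.
D beats B 28–13.
Every option loses at least one head-to-head, so there is no Condorcet winner.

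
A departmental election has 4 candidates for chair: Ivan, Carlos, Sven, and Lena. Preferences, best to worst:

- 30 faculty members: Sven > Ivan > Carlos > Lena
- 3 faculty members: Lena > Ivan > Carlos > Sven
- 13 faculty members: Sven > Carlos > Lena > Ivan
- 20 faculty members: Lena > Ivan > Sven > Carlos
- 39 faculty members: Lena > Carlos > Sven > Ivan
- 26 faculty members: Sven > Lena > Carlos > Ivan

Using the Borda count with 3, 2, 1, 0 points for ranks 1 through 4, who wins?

Ivan: 30·2 + 3·2 + 13·0 + 20·2 + 39·0 + 26·0 = 106
Carlos: 30·1 + 3·1 + 13·2 + 20·0 + 39·2 + 26·1 = 163
Sven: 30·3 + 3·0 + 13·3 + 20·1 + 39·1 + 26·3 = 266
Lena: 30·0 + 3·3 + 13·1 + 20·3 + 39·3 + 26·2 = 251
Sven has the highest Borda score (266).

Sven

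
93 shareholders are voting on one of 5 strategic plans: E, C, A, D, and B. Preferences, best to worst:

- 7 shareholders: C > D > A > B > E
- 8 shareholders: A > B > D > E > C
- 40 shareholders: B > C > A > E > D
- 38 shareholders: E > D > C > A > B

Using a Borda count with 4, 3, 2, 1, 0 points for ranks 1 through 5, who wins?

C

E: 7·0 + 8·1 + 40·1 + 38·4 = 200
C: 7·4 + 8·0 + 40·3 + 38·2 = 224
A: 7·2 + 8·4 + 40·2 + 38·1 = 164
D: 7·3 + 8·2 + 40·0 + 38·3 = 151
B: 7·1 + 8·3 + 40·4 + 38·0 = 191
C has the highest Borda score (224).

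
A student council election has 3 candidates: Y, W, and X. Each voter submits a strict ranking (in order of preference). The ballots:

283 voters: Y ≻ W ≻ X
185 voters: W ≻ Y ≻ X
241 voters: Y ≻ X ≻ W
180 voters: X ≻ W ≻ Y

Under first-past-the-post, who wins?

Y

First-place votes: Y 524, W 185, X 180.
Y has the most first-place votes.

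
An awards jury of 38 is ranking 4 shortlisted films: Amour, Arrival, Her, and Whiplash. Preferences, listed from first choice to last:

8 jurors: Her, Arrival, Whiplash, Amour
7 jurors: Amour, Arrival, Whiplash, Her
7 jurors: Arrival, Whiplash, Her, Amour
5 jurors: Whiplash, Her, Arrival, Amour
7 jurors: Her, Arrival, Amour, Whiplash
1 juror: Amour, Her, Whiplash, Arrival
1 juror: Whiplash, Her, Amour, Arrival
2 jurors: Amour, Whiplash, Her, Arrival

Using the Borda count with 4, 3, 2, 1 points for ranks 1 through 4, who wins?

Amour: 8·1 + 7·4 + 7·1 + 5·1 + 7·2 + 1·4 + 1·2 + 2·4 = 76
Arrival: 8·3 + 7·3 + 7·4 + 5·2 + 7·3 + 1·1 + 1·1 + 2·1 = 108
Her: 8·4 + 7·1 + 7·2 + 5·3 + 7·4 + 1·3 + 1·3 + 2·2 = 106
Whiplash: 8·2 + 7·2 + 7·3 + 5·4 + 7·1 + 1·2 + 1·4 + 2·3 = 90
Arrival has the highest Borda score (108).

Arrival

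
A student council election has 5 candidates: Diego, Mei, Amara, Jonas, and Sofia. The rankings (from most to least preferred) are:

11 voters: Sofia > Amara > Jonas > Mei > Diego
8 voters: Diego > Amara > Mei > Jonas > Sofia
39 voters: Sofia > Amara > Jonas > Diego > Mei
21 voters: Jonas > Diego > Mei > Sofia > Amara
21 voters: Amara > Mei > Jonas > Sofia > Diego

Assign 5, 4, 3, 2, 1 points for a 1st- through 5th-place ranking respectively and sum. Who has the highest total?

Diego: 11·1 + 8·5 + 39·2 + 21·4 + 21·1 = 234
Mei: 11·2 + 8·3 + 39·1 + 21·3 + 21·4 = 232
Amara: 11·4 + 8·4 + 39·4 + 21·1 + 21·5 = 358
Jonas: 11·3 + 8·2 + 39·3 + 21·5 + 21·3 = 334
Sofia: 11·5 + 8·1 + 39·5 + 21·2 + 21·2 = 342
Amara has the highest Borda score (358).

Amara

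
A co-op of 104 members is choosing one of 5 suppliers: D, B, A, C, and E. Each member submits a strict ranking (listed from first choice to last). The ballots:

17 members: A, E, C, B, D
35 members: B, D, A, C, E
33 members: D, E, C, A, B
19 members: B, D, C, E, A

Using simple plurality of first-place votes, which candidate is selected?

B

First-place votes: D 33, B 54, A 17, C 0, E 0.
B has the most first-place votes.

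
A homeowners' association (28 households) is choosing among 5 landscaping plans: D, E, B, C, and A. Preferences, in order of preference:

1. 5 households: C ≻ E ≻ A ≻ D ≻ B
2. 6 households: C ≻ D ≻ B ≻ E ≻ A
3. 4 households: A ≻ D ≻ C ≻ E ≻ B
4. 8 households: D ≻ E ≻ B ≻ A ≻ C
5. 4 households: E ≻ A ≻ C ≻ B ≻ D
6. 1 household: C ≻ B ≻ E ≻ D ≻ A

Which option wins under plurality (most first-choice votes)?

First-place votes: D 8, E 4, B 0, C 12, A 4.
C has the most first-place votes.

C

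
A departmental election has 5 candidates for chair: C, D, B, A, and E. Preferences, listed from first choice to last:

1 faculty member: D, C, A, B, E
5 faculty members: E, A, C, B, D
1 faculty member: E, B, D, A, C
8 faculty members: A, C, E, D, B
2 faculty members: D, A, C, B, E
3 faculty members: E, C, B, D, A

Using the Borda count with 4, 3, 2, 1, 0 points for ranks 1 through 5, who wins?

A

C: 1·3 + 5·2 + 1·0 + 8·3 + 2·2 + 3·3 = 50
D: 1·4 + 5·0 + 1·2 + 8·1 + 2·4 + 3·1 = 25
B: 1·1 + 5·1 + 1·3 + 8·0 + 2·1 + 3·2 = 17
A: 1·2 + 5·3 + 1·1 + 8·4 + 2·3 + 3·0 = 56
E: 1·0 + 5·4 + 1·4 + 8·2 + 2·0 + 3·4 = 52
A has the highest Borda score (56).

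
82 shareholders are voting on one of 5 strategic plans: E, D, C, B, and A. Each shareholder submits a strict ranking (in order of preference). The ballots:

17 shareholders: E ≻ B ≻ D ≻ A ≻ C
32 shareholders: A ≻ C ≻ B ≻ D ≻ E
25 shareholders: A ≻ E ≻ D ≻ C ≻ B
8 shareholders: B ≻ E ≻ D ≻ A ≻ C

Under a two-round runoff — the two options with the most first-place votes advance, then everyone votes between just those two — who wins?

A

Round 1 first-place votes: E 17, D 0, C 0, B 8, A 57.
A and E advance.
Runoff: A is preferred to E by 57 voters; E by 25.
A wins the runoff.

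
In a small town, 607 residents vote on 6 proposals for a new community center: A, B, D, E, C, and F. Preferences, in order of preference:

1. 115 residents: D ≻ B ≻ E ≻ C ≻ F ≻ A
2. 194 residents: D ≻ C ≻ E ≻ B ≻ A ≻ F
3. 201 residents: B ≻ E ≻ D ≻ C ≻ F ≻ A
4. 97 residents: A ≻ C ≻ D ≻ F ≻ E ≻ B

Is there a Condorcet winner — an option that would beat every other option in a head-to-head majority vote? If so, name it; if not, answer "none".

D vs A: 510–97 for D.
D vs B: 406–201 for D.
D vs E: 406–201 for D.
D vs C: 510–97 for D.
D vs F: 607–0 for D.
D beats every other option head-to-head.

D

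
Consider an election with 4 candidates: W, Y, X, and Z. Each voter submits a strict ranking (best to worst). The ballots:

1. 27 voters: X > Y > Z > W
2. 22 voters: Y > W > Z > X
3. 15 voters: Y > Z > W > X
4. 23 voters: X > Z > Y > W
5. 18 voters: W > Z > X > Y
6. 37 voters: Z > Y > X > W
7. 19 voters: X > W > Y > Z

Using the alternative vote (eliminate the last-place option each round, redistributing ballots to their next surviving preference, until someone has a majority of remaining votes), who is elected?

Round 1: W 18, Y 37, X 69, Z 37. Eliminate W.
Round 2: Y 37, X 69, Z 55. Eliminate Y.
Round 3: X 69, Z 92. Z has a majority.

Z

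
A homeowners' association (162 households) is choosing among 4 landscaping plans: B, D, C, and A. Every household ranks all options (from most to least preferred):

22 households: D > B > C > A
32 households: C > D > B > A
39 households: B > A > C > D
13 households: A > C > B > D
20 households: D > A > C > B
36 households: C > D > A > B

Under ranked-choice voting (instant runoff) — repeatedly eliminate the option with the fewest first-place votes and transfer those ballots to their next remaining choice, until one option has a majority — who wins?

C

Round 1: B 39, D 42, C 68, A 13. Eliminate A.
Round 2: B 39, D 42, C 81. Eliminate B.
Round 3: D 42, C 120. C has a majority.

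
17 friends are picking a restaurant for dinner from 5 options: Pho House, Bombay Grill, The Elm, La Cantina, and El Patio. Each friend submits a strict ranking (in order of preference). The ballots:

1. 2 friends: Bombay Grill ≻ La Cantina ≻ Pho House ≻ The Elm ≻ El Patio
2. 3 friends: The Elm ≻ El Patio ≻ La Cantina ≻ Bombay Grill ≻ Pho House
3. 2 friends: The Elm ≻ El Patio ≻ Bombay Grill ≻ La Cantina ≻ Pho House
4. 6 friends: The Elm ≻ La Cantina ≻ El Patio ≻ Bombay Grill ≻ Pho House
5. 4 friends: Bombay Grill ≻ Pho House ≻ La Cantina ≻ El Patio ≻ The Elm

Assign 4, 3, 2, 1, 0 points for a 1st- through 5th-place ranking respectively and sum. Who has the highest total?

The Elm

Pho House: 2·2 + 3·0 + 2·0 + 6·0 + 4·3 = 16
Bombay Grill: 2·4 + 3·1 + 2·2 + 6·1 + 4·4 = 37
The Elm: 2·1 + 3·4 + 2·4 + 6·4 + 4·0 = 46
La Cantina: 2·3 + 3·2 + 2·1 + 6·3 + 4·2 = 40
El Patio: 2·0 + 3·3 + 2·3 + 6·2 + 4·1 = 31
The Elm has the highest Borda score (46).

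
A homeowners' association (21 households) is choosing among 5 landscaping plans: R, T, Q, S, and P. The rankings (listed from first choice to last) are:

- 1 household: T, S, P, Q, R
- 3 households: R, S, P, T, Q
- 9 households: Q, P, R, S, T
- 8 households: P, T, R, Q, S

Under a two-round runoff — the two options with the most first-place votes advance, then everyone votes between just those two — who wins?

P

Round 1 first-place votes: R 3, T 1, Q 9, S 0, P 8.
Q and P advance.
Runoff: Q is preferred to P by 9 voters; P by 12.
P wins the runoff.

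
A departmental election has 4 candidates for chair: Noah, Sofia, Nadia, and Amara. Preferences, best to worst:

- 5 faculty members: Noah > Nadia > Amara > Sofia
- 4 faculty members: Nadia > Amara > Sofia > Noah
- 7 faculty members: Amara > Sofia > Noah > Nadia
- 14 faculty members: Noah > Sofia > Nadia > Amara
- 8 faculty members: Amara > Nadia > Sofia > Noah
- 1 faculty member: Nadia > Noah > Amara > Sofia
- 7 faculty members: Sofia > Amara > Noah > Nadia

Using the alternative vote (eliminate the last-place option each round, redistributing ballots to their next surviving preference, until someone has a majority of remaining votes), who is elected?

Amara

Round 1: Noah 19, Sofia 7, Nadia 5, Amara 15. Eliminate Nadia.
Round 2: Noah 20, Sofia 7, Amara 19. Eliminate Sofia.
Round 3: Noah 20, Amara 26. Amara has a majority.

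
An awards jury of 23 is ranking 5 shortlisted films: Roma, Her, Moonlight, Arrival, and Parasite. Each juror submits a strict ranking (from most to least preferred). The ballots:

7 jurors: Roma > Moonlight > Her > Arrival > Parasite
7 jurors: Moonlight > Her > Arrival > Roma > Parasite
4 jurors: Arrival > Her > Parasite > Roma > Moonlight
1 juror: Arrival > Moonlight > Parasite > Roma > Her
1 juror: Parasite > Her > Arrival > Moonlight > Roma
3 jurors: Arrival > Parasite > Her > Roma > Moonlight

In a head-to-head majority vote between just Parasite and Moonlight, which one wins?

Moonlight

Voters preferring Parasite to Moonlight: 8; preferring Moonlight to Parasite: 15.
Moonlight wins the head-to-head.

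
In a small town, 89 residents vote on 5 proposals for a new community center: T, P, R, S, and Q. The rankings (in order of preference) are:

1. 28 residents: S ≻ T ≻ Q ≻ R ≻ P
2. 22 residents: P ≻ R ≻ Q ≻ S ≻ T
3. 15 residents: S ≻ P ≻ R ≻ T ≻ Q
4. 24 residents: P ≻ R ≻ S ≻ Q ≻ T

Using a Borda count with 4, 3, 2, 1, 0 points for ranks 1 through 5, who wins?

T: 28·3 + 22·0 + 15·1 + 24·0 = 99
P: 28·0 + 22·4 + 15·3 + 24·4 = 229
R: 28·1 + 22·3 + 15·2 + 24·3 = 196
S: 28·4 + 22·1 + 15·4 + 24·2 = 242
Q: 28·2 + 22·2 + 15·0 + 24·1 = 124
S has the highest Borda score (242).

S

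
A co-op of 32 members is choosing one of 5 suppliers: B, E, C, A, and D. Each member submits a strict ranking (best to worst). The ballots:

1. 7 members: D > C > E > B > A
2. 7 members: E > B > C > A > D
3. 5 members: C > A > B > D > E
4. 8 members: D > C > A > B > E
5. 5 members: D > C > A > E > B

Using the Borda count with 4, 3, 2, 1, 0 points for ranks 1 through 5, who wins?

C

B: 7·1 + 7·3 + 5·2 + 8·1 + 5·0 = 46
E: 7·2 + 7·4 + 5·0 + 8·0 + 5·1 = 47
C: 7·3 + 7·2 + 5·4 + 8·3 + 5·3 = 94
A: 7·0 + 7·1 + 5·3 + 8·2 + 5·2 = 48
D: 7·4 + 7·0 + 5·1 + 8·4 + 5·4 = 85
C has the highest Borda score (94).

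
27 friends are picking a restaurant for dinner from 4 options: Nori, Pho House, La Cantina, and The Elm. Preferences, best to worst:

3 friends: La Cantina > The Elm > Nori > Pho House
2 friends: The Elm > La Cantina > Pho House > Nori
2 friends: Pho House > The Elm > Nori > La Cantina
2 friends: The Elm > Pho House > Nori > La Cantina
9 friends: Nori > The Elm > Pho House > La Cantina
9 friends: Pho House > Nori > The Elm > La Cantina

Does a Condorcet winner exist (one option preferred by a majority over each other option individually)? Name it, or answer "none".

none

Checking pairwise contests:
Pho House beats Nori 15–12.
The Elm beats Pho House 16–11.
Nori beats La Cantina 22–5.
Nori beats The Elm 18–9.
Every option loses at least one head-to-head, so there is no Condorcet winner.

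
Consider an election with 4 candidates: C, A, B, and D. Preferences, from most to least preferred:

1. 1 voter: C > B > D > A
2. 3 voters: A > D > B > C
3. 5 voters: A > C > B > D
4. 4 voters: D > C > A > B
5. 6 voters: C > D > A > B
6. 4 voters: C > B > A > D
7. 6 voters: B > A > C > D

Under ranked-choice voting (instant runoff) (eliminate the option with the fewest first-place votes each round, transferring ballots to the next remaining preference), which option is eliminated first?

Round 1: C 11, A 8, B 6, D 4. Eliminate D.

D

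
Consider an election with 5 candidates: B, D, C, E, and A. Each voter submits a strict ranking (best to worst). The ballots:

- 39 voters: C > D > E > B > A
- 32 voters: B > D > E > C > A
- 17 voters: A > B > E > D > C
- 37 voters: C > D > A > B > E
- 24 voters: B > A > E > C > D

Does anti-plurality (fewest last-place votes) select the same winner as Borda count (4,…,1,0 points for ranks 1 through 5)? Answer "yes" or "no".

Anti-plurality — last-place votes: B 0, D 24, C 17, E 37, A 71. Winner: B.
Borda — scores: B 351, D 341, C 360, E 224, A 214. Winner: C.
The two methods disagree.

no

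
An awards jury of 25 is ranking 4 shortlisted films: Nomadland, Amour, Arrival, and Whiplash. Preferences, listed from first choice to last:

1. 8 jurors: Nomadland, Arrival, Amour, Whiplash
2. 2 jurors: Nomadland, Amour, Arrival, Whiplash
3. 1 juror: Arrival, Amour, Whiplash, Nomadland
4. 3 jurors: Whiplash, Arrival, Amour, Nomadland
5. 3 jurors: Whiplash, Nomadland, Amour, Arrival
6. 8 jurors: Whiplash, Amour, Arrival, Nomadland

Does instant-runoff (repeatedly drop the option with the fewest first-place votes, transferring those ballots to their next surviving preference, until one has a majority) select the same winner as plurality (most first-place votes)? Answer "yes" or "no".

Instant-runoff — R1 Nomadland 10, Amour 0, Arrival 1, Whiplash 14 (Whiplash winner). Winner: Whiplash.
Plurality — first-place votes: Nomadland 10, Amour 0, Arrival 1, Whiplash 14. Winner: Whiplash.
The two methods agree.

yes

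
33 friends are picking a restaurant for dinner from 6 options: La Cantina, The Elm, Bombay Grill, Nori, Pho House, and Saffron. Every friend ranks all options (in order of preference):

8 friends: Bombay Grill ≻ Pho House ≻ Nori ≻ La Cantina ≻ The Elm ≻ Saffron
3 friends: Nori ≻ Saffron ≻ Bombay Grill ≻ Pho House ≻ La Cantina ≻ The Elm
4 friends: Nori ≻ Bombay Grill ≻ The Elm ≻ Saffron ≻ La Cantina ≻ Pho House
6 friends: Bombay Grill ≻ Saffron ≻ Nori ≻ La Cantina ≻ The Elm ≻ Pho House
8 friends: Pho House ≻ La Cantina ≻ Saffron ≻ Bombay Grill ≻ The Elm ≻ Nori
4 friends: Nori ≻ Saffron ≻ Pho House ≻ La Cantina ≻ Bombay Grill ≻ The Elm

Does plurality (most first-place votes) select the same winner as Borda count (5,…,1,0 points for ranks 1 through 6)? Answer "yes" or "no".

Plurality — first-place votes: La Cantina 0, The Elm 0, Bombay Grill 14, Nori 11, Pho House 8, Saffron 0. Winner: Bombay Grill.
Borda — scores: La Cantina 75, The Elm 34, Bombay Grill 115, Nori 97, Pho House 90, Saffron 84. Winner: Bombay Grill.
The two methods agree.

yes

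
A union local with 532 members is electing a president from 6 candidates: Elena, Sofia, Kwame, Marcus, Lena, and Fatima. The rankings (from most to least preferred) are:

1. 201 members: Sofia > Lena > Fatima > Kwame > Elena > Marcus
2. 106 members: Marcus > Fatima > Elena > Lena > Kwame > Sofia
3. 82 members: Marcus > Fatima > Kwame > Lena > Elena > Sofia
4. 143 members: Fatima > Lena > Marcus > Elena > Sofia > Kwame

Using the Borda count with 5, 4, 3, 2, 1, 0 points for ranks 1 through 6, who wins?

Fatima

Elena: 201·1 + 106·3 + 82·1 + 143·2 = 887
Sofia: 201·5 + 106·0 + 82·0 + 143·1 = 1148
Kwame: 201·2 + 106·1 + 82·3 + 143·0 = 754
Marcus: 201·0 + 106·5 + 82·5 + 143·3 = 1369
Lena: 201·4 + 106·2 + 82·2 + 143·4 = 1752
Fatima: 201·3 + 106·4 + 82·4 + 143·5 = 2070
Fatima has the highest Borda score (2070).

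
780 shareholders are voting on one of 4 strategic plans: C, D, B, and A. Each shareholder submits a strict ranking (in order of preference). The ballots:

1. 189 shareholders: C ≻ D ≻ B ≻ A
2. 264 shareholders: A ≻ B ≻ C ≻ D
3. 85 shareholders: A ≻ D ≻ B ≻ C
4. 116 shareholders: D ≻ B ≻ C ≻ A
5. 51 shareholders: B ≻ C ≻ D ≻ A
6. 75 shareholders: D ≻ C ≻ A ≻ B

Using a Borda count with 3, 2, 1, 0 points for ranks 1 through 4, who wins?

C: 189·3 + 264·1 + 85·0 + 116·1 + 51·2 + 75·2 = 1199
D: 189·2 + 264·0 + 85·2 + 116·3 + 51·1 + 75·3 = 1172
B: 189·1 + 264·2 + 85·1 + 116·2 + 51·3 + 75·0 = 1187
A: 189·0 + 264·3 + 85·3 + 116·0 + 51·0 + 75·1 = 1122
C has the highest Borda score (1199).

C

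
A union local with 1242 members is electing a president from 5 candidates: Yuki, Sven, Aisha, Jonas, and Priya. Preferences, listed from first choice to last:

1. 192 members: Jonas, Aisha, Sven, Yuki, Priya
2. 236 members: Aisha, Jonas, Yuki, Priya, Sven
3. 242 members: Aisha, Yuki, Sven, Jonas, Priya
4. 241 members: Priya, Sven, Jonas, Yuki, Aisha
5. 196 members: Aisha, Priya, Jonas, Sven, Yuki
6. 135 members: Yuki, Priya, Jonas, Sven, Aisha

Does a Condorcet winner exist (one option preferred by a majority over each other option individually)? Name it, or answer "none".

Aisha

Aisha vs Yuki: 866–376 for Aisha.
Aisha vs Sven: 866–376 for Aisha.
Aisha vs Jonas: 674–568 for Aisha.
Aisha vs Priya: 866–376 for Aisha.
Aisha beats every other option head-to-head.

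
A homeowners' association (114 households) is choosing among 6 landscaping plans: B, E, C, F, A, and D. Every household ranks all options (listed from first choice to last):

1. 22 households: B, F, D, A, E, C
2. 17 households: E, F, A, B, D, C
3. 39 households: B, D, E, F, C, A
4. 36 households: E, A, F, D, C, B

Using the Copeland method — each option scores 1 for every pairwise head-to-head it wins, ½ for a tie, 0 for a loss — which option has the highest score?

B: beats E, C, F, A, and D → score 5.
E: beats C, F, and A; loses to B and D → score 3.
C: loses to B, E, F, A, and D → score 0.
F: beats C, A, and D; loses to B and E → score 3.
A: beats C; loses to B, E, F, and D → score 1.
D: beats E, C, and A; loses to B and F → score 3.
B has the best pairwise record.

B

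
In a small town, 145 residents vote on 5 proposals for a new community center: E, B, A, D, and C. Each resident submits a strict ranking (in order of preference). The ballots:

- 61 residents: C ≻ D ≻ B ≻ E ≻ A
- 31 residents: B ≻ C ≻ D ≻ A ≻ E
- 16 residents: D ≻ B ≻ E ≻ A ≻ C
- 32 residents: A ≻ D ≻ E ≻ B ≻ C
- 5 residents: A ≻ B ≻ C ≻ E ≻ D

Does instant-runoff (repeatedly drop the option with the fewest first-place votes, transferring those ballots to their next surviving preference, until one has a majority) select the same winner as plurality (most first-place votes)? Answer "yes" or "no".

Instant-runoff — R1 E 0, B 31, A 37, D 16, C 61 (E out); R2 B 31, A 37, D 16, C 61 (D out); R3 B 47, A 37, C 61 (A out); R4 B 84, C 61 (B winner). Winner: B.
Plurality — first-place votes: E 0, B 31, A 37, D 16, C 61. Winner: C.
The two methods disagree.

no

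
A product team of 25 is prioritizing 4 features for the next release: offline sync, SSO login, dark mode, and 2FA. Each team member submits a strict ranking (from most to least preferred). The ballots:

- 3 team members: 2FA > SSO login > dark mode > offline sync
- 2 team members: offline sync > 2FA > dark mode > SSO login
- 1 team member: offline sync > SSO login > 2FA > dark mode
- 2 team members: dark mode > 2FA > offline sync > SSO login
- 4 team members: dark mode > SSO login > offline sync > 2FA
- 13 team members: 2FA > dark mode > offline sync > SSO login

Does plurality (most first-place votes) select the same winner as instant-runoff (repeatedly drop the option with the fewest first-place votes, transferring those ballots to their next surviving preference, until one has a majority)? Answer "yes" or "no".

yes

Plurality — first-place votes: offline sync 3, SSO login 0, dark mode 6, 2FA 16. Winner: 2FA.
Instant-runoff — R1 offline sync 3, SSO login 0, dark mode 6, 2FA 16 (2FA winner). Winner: 2FA.
The two methods agree.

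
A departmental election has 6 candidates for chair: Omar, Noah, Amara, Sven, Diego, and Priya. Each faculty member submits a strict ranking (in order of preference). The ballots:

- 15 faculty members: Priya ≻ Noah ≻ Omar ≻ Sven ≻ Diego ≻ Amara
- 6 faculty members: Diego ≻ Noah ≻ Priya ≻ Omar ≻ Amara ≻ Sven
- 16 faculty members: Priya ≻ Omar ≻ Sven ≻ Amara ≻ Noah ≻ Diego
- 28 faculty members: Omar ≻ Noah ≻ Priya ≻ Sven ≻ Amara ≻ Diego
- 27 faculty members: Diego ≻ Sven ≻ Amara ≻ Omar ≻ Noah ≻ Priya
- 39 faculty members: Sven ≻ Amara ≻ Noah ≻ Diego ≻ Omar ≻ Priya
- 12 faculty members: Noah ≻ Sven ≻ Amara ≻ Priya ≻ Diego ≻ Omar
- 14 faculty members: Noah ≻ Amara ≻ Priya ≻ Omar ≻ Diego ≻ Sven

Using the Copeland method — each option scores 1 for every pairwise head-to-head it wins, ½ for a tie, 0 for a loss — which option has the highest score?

Omar: beats Sven and Priya; loses to Noah, Amara, and Diego → score 2.
Noah: beats Omar, Diego, and Priya; loses to Amara and Sven → score 3.
Amara: beats Omar, Noah, Diego, and Priya; loses to Sven → score 4.
Sven: beats Noah, Amara, and Diego; loses to Omar and Priya → score 3.
Diego: beats Omar; loses to Noah, Amara, Sven, and Priya → score 1.
Priya: beats Sven and Diego; loses to Omar, Noah, and Amara → score 2.
Amara has the best pairwise record.

Amara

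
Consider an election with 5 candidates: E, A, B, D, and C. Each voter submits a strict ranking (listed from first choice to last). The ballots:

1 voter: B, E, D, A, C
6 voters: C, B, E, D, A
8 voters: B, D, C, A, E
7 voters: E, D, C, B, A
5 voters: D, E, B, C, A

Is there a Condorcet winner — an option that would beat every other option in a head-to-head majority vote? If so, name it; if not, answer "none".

B vs E: 15–12 for B.
B vs A: 27–0 for B.
B vs D: 15–12 for B.
B vs C: 14–13 for B.
B beats every other option head-to-head.

B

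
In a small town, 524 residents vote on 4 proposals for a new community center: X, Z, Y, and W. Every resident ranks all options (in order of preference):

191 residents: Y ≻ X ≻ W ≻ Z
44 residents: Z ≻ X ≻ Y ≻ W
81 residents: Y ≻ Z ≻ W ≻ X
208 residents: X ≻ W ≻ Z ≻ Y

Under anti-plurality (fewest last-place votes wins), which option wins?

Last-place votes: X 81, Z 191, Y 208, W 44.
W is ranked last by the fewest voters, so W wins.

W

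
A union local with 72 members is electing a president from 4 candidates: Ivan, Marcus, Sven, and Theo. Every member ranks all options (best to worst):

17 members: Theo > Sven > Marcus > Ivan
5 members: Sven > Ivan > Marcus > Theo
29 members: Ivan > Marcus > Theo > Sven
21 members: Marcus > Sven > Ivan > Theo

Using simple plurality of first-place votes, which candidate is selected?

First-place votes: Ivan 29, Marcus 21, Sven 5, Theo 17.
Ivan has the most first-place votes.

Ivan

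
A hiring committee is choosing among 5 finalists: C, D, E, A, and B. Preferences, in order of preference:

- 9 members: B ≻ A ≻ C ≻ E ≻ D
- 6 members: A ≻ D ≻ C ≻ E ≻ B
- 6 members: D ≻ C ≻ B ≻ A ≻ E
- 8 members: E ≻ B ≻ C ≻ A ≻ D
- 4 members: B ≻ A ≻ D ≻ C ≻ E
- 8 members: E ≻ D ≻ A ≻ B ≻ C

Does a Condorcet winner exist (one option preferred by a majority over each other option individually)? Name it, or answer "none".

Checking pairwise contests:
D beats C 24–17.
E beats D 25–16.
C beats E 25–16.
B beats A 27–14.
E beats B 22–19.
Every option loses at least one head-to-head, so there is no Condorcet winner.

none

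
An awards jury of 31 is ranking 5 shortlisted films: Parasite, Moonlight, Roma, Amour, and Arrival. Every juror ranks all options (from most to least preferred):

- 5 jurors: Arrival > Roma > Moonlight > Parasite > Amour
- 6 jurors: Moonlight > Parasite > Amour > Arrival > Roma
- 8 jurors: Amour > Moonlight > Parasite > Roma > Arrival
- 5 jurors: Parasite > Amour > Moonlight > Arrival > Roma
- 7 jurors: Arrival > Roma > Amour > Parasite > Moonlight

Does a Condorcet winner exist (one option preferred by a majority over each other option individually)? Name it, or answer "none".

none

Checking pairwise contests:
Moonlight beats Parasite 19–12.
Amour beats Moonlight 20–11.
Parasite beats Roma 19–12.
Parasite beats Amour 16–15.
Parasite beats Arrival 19–12.
Every option loses at least one head-to-head, so there is no Condorcet winner.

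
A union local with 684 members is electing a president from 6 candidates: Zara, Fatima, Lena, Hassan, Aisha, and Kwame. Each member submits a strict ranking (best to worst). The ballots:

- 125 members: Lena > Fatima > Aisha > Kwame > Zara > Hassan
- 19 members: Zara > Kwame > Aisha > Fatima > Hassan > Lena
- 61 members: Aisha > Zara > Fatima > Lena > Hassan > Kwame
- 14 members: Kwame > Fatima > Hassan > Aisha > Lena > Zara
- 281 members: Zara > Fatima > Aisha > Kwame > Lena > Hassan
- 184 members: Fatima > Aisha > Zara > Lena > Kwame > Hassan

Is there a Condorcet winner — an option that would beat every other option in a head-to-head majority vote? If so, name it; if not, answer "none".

none

Checking pairwise contests:
Aisha beats Zara 384–300.
Zara beats Fatima 361–323.
Zara beats Lena 545–139.
Zara beats Hassan 670–14.
Fatima beats Aisha 604–80.
Zara beats Kwame 545–139.
Every option loses at least one head-to-head, so there is no Condorcet winner.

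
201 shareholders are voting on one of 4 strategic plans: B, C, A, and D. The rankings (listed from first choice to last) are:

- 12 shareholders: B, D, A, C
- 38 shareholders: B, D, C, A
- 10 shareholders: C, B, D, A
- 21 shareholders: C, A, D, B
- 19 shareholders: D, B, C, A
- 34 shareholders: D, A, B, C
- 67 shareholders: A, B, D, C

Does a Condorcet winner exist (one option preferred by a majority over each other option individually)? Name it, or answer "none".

none

Checking pairwise contests:
A beats B 122–79.
B beats C 170–31.
D beats A 113–88.
B beats D 127–74.
Every option loses at least one head-to-head, so there is no Condorcet winner.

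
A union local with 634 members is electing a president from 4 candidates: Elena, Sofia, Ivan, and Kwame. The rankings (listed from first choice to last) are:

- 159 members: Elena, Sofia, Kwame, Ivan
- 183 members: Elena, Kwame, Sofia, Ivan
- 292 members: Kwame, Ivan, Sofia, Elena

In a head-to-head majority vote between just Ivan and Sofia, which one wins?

Sofia

Voters preferring Ivan to Sofia: 292; preferring Sofia to Ivan: 342.
Sofia wins the head-to-head.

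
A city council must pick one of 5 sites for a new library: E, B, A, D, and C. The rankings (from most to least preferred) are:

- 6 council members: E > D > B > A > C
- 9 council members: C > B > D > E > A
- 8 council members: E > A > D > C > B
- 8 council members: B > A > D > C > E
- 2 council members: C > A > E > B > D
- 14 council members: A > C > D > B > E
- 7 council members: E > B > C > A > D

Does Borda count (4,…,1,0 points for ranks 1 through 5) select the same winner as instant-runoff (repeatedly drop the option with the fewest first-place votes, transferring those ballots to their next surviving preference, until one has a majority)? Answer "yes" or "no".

no

Borda — scores: E 97, B 108, A 123, D 96, C 116. Winner: A.
Instant-runoff — R1 E 21, B 8, A 14, D 0, C 11 (D out); R2 E 21, B 8, A 14, C 11 (B out); R3 E 21, A 22, C 11 (C out); R4 E 30, A 24 (E winner). Winner: E.
The two methods disagree.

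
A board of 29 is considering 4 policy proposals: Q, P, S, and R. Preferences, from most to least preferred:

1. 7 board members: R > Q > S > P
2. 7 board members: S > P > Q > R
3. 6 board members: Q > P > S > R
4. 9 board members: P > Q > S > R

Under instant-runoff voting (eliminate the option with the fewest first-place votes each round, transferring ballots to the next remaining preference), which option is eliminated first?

Round 1: Q 6, P 9, S 7, R 7. Eliminate Q.

Q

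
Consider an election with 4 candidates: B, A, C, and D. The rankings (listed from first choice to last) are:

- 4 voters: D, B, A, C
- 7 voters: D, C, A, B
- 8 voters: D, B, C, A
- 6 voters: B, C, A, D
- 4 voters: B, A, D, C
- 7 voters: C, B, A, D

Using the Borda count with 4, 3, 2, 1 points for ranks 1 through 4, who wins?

B: 4·3 + 7·1 + 8·3 + 6·4 + 4·4 + 7·3 = 104
A: 4·2 + 7·2 + 8·1 + 6·2 + 4·3 + 7·2 = 68
C: 4·1 + 7·3 + 8·2 + 6·3 + 4·1 + 7·4 = 91
D: 4·4 + 7·4 + 8·4 + 6·1 + 4·2 + 7·1 = 97
B has the highest Borda score (104).

B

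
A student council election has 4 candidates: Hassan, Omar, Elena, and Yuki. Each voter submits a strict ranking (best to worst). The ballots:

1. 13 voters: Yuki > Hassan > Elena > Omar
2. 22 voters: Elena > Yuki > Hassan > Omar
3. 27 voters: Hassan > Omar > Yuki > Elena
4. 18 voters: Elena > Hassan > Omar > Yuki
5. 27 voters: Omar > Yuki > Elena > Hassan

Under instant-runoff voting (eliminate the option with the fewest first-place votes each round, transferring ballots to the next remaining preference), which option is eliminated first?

Round 1: Hassan 27, Omar 27, Elena 40, Yuki 13. Eliminate Yuki.

Yuki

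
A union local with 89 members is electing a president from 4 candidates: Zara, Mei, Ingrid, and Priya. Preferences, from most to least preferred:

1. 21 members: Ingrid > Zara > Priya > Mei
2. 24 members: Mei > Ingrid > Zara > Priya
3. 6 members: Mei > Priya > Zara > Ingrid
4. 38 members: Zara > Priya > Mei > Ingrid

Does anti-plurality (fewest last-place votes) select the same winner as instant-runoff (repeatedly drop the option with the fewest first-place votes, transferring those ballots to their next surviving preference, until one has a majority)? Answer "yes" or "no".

yes

Anti-plurality — last-place votes: Zara 0, Mei 21, Ingrid 44, Priya 24. Winner: Zara.
Instant-runoff — R1 Zara 38, Mei 30, Ingrid 21, Priya 0 (Priya out); R2 Zara 38, Mei 30, Ingrid 21 (Ingrid out); R3 Zara 59, Mei 30 (Zara winner). Winner: Zara.
The two methods agree.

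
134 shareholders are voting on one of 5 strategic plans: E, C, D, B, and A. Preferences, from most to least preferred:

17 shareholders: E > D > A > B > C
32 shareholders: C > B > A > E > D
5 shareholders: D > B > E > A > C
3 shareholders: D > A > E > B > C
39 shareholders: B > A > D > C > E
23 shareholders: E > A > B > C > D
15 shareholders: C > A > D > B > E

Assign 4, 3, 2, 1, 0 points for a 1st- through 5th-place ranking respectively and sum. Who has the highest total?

E: 17·4 + 32·1 + 5·2 + 3·2 + 39·0 + 23·4 + 15·0 = 208
C: 17·0 + 32·4 + 5·0 + 3·0 + 39·1 + 23·1 + 15·4 = 250
D: 17·3 + 32·0 + 5·4 + 3·4 + 39·2 + 23·0 + 15·2 = 191
B: 17·1 + 32·3 + 5·3 + 3·1 + 39·4 + 23·2 + 15·1 = 348
A: 17·2 + 32·2 + 5·1 + 3·3 + 39·3 + 23·3 + 15·3 = 343
B has the highest Borda score (348).

B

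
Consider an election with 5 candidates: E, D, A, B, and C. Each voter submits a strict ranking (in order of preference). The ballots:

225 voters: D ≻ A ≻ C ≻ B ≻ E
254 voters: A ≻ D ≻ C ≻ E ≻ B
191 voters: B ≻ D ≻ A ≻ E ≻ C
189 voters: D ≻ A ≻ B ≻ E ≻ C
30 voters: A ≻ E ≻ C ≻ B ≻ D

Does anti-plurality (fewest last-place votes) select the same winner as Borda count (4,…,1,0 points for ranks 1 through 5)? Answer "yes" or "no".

no

Anti-plurality — last-place votes: E 225, D 30, A 0, B 254, C 380. Winner: A.
Borda — scores: E 724, D 2991, A 2760, B 1397, C 1018. Winner: D.
The two methods disagree.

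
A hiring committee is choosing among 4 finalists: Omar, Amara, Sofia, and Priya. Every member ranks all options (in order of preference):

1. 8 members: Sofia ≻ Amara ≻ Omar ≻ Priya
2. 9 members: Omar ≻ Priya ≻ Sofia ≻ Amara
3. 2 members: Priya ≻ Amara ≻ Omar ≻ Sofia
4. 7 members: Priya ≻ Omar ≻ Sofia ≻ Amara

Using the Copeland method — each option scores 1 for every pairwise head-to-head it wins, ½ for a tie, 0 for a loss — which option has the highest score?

Omar

Omar: beats Amara, Sofia, and Priya → score 3.
Amara: loses to Omar, Sofia, and Priya → score 0.
Sofia: beats Amara; loses to Omar and Priya → score 1.
Priya: beats Amara and Sofia; loses to Omar → score 2.
Omar has the best pairwise record.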